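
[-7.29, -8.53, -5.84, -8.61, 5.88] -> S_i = Random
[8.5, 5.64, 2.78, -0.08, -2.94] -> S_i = 8.50 + -2.86*i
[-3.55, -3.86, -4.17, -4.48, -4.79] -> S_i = -3.55 + -0.31*i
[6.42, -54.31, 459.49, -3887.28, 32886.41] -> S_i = 6.42*(-8.46)^i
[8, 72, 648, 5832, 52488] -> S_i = 8*9^i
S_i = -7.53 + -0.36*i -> [-7.53, -7.89, -8.25, -8.61, -8.97]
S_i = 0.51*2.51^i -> [0.51, 1.28, 3.21, 8.06, 20.24]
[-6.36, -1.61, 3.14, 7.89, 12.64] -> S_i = -6.36 + 4.75*i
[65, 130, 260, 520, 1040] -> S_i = 65*2^i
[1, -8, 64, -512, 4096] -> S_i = 1*-8^i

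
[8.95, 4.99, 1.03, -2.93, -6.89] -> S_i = 8.95 + -3.96*i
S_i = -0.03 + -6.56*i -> [-0.03, -6.59, -13.15, -19.71, -26.27]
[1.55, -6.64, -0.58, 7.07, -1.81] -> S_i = Random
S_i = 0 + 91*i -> [0, 91, 182, 273, 364]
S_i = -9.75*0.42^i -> [-9.75, -4.1, -1.72, -0.72, -0.3]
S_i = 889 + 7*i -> [889, 896, 903, 910, 917]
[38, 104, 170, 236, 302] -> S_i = 38 + 66*i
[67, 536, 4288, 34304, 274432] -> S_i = 67*8^i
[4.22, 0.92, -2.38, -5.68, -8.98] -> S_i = 4.22 + -3.30*i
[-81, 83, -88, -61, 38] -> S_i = Random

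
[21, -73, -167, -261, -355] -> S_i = 21 + -94*i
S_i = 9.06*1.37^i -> [9.06, 12.41, 17.0, 23.3, 31.92]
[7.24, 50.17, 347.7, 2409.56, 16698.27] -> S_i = 7.24*6.93^i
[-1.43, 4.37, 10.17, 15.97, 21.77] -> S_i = -1.43 + 5.80*i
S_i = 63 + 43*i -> [63, 106, 149, 192, 235]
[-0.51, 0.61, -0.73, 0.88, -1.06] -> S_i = -0.51*(-1.20)^i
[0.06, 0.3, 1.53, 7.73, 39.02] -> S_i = 0.06*5.05^i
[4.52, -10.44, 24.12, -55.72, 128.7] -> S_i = 4.52*(-2.31)^i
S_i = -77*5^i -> [-77, -385, -1925, -9625, -48125]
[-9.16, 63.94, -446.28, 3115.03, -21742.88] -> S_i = -9.16*(-6.98)^i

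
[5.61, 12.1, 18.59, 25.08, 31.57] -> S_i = 5.61 + 6.49*i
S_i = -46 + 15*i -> [-46, -31, -16, -1, 14]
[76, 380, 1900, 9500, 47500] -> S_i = 76*5^i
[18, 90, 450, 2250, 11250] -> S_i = 18*5^i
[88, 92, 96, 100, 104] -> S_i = 88 + 4*i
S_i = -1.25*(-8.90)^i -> [-1.25, 11.12, -99.01, 881.21, -7842.78]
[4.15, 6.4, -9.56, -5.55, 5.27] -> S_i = Random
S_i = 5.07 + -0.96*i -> [5.07, 4.11, 3.15, 2.19, 1.23]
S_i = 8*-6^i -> [8, -48, 288, -1728, 10368]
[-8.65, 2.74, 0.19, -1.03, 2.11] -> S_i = Random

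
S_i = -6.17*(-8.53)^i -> [-6.17, 52.63, -448.93, 3829.41, -32664.9]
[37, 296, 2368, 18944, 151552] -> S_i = 37*8^i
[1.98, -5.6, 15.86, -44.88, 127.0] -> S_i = 1.98*(-2.83)^i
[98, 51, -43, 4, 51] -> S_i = Random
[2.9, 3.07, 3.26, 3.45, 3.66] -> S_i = 2.90*1.06^i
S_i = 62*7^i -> [62, 434, 3038, 21266, 148862]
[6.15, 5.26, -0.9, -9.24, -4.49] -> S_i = Random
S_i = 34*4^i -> [34, 136, 544, 2176, 8704]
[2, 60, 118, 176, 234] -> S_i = 2 + 58*i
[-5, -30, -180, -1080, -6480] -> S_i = -5*6^i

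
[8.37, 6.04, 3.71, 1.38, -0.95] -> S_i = 8.37 + -2.33*i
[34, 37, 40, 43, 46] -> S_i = 34 + 3*i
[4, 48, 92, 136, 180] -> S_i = 4 + 44*i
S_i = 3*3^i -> [3, 9, 27, 81, 243]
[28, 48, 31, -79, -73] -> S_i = Random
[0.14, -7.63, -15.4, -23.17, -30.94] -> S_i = 0.14 + -7.77*i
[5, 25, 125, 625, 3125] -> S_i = 5*5^i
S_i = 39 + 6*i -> [39, 45, 51, 57, 63]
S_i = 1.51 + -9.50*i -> [1.51, -7.99, -17.49, -26.99, -36.49]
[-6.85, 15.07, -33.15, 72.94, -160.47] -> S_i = -6.85*(-2.20)^i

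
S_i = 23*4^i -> [23, 92, 368, 1472, 5888]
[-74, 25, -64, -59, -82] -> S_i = Random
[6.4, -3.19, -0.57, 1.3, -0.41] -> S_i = Random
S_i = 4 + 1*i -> [4, 5, 6, 7, 8]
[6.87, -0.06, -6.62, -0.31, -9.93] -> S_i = Random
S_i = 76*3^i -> [76, 228, 684, 2052, 6156]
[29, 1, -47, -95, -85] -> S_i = Random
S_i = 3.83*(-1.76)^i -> [3.83, -6.74, 11.86, -20.88, 36.75]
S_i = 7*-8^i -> [7, -56, 448, -3584, 28672]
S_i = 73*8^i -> [73, 584, 4672, 37376, 299008]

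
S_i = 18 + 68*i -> [18, 86, 154, 222, 290]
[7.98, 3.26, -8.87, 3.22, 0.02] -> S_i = Random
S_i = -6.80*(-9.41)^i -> [-6.8, 63.99, -602.13, 5666.02, -53317.21]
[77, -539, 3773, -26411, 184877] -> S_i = 77*-7^i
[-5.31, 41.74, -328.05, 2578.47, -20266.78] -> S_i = -5.31*(-7.86)^i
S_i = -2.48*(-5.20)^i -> [-2.48, 12.9, -67.06, 348.71, -1813.28]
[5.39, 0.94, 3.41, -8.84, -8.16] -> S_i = Random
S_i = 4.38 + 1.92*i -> [4.38, 6.3, 8.22, 10.14, 12.06]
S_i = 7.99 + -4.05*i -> [7.99, 3.94, -0.11, -4.16, -8.21]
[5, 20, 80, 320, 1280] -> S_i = 5*4^i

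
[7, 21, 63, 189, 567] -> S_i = 7*3^i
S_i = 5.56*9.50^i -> [5.56, 52.82, 501.79, 4767.0, 45286.55]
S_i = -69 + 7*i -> [-69, -62, -55, -48, -41]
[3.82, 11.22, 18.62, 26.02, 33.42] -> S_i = 3.82 + 7.40*i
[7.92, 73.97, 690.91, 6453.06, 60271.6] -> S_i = 7.92*9.34^i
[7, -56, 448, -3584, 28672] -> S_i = 7*-8^i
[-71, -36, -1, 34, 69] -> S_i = -71 + 35*i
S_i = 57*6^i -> [57, 342, 2052, 12312, 73872]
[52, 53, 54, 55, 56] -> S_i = 52 + 1*i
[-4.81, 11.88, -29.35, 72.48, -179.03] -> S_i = -4.81*(-2.47)^i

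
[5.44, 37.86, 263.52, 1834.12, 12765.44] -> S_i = 5.44*6.96^i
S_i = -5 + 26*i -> [-5, 21, 47, 73, 99]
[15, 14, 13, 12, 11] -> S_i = 15 + -1*i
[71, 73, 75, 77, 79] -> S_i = 71 + 2*i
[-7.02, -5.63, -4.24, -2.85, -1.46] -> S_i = -7.02 + 1.39*i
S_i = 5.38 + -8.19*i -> [5.38, -2.81, -11.0, -19.19, -27.38]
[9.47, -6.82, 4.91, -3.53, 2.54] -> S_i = 9.47*(-0.72)^i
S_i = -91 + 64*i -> [-91, -27, 37, 101, 165]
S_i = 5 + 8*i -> [5, 13, 21, 29, 37]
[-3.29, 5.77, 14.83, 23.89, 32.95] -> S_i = -3.29 + 9.06*i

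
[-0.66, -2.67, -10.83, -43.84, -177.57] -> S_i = -0.66*4.05^i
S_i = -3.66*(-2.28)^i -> [-3.66, 8.34, -19.03, 43.38, -98.91]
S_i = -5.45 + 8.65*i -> [-5.45, 3.2, 11.85, 20.5, 29.15]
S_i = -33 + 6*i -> [-33, -27, -21, -15, -9]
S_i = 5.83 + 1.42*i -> [5.83, 7.25, 8.67, 10.09, 11.51]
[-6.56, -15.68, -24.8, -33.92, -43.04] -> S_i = -6.56 + -9.12*i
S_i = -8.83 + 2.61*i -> [-8.83, -6.22, -3.61, -1.0, 1.61]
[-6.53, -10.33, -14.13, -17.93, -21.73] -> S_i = -6.53 + -3.80*i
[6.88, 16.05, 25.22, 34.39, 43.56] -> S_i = 6.88 + 9.17*i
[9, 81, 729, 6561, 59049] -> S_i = 9*9^i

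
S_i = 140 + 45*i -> [140, 185, 230, 275, 320]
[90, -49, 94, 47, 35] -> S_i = Random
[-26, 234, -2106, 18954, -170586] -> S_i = -26*-9^i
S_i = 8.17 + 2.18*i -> [8.17, 10.35, 12.53, 14.71, 16.89]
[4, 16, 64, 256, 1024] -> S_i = 4*4^i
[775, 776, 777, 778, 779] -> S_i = 775 + 1*i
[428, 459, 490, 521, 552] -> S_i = 428 + 31*i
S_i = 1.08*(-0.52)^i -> [1.08, -0.56, 0.29, -0.15, 0.08]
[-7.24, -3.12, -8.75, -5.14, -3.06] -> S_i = Random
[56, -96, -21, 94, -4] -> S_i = Random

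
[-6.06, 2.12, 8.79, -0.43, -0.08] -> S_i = Random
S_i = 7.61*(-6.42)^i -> [7.61, -48.86, 313.66, -2013.68, 12927.8]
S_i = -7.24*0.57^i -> [-7.24, -4.13, -2.35, -1.34, -0.76]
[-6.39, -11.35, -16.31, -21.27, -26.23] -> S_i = -6.39 + -4.96*i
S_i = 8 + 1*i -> [8, 9, 10, 11, 12]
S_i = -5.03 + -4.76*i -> [-5.03, -9.79, -14.55, -19.31, -24.07]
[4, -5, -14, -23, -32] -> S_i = 4 + -9*i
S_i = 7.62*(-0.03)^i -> [7.62, -0.23, 0.01, -0.0, 0.0]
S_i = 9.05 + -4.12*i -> [9.05, 4.93, 0.81, -3.31, -7.43]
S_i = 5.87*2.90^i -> [5.87, 17.02, 49.37, 143.16, 415.17]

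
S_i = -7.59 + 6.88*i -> [-7.59, -0.71, 6.17, 13.05, 19.93]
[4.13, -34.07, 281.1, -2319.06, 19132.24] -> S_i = 4.13*(-8.25)^i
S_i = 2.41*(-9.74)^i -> [2.41, -23.47, 228.63, -2226.87, 21689.67]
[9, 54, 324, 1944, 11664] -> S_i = 9*6^i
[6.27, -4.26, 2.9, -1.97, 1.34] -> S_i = 6.27*(-0.68)^i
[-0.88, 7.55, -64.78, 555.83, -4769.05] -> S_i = -0.88*(-8.58)^i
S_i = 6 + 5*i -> [6, 11, 16, 21, 26]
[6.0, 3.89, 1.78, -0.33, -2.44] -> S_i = 6.00 + -2.11*i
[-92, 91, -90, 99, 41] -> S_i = Random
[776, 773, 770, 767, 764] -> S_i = 776 + -3*i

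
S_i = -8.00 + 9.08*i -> [-8.0, 1.08, 10.16, 19.24, 28.32]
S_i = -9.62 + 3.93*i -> [-9.62, -5.69, -1.76, 2.17, 6.1]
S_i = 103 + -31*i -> [103, 72, 41, 10, -21]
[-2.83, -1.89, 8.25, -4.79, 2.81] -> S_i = Random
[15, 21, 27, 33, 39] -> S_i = 15 + 6*i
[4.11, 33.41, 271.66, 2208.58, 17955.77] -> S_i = 4.11*8.13^i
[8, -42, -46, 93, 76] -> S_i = Random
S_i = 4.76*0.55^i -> [4.76, 2.62, 1.44, 0.79, 0.44]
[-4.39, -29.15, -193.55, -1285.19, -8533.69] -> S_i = -4.39*6.64^i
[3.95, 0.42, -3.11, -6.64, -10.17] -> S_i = 3.95 + -3.53*i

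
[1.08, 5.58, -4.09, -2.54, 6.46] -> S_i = Random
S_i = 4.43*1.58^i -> [4.43, 7.0, 11.06, 17.47, 27.61]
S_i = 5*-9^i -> [5, -45, 405, -3645, 32805]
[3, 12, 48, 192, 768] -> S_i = 3*4^i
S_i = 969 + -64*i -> [969, 905, 841, 777, 713]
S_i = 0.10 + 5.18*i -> [0.1, 5.28, 10.46, 15.64, 20.82]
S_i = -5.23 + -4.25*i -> [-5.23, -9.48, -13.73, -17.98, -22.23]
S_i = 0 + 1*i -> [0, 1, 2, 3, 4]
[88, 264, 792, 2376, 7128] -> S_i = 88*3^i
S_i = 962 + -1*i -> [962, 961, 960, 959, 958]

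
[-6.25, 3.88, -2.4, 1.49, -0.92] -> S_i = -6.25*(-0.62)^i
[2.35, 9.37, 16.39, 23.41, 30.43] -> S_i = 2.35 + 7.02*i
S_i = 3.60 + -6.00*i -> [3.6, -2.4, -8.4, -14.4, -20.4]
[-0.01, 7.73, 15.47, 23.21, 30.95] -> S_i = -0.01 + 7.74*i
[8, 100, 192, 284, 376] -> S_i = 8 + 92*i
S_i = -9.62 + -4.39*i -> [-9.62, -14.01, -18.4, -22.79, -27.18]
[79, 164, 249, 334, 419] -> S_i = 79 + 85*i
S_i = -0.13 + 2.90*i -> [-0.13, 2.77, 5.67, 8.57, 11.47]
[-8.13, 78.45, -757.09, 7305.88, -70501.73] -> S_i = -8.13*(-9.65)^i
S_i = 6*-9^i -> [6, -54, 486, -4374, 39366]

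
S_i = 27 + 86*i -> [27, 113, 199, 285, 371]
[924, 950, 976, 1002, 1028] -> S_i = 924 + 26*i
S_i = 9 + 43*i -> [9, 52, 95, 138, 181]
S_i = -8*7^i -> [-8, -56, -392, -2744, -19208]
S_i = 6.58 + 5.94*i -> [6.58, 12.52, 18.46, 24.4, 30.34]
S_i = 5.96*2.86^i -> [5.96, 17.05, 48.75, 139.43, 398.76]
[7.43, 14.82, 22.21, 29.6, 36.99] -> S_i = 7.43 + 7.39*i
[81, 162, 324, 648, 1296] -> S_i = 81*2^i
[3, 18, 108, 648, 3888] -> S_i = 3*6^i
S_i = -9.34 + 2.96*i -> [-9.34, -6.38, -3.42, -0.46, 2.5]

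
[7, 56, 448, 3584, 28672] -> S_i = 7*8^i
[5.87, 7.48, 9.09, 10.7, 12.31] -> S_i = 5.87 + 1.61*i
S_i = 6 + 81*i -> [6, 87, 168, 249, 330]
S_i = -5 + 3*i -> [-5, -2, 1, 4, 7]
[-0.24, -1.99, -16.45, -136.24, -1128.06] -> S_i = -0.24*8.28^i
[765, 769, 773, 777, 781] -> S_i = 765 + 4*i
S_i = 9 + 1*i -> [9, 10, 11, 12, 13]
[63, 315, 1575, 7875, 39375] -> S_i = 63*5^i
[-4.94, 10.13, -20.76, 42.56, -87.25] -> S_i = -4.94*(-2.05)^i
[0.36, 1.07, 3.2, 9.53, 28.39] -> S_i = 0.36*2.98^i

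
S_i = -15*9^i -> [-15, -135, -1215, -10935, -98415]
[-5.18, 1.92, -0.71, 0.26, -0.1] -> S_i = -5.18*(-0.37)^i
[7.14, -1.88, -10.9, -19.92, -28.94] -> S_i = 7.14 + -9.02*i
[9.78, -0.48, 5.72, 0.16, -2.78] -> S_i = Random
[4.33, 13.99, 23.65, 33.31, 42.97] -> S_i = 4.33 + 9.66*i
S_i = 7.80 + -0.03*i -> [7.8, 7.77, 7.74, 7.71, 7.68]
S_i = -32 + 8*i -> [-32, -24, -16, -8, 0]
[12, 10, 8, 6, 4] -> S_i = 12 + -2*i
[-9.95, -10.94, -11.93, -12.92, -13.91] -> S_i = -9.95 + -0.99*i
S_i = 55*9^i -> [55, 495, 4455, 40095, 360855]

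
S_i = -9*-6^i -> [-9, 54, -324, 1944, -11664]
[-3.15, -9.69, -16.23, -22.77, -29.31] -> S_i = -3.15 + -6.54*i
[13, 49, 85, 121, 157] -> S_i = 13 + 36*i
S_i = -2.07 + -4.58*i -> [-2.07, -6.65, -11.23, -15.81, -20.39]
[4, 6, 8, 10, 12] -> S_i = 4 + 2*i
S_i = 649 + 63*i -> [649, 712, 775, 838, 901]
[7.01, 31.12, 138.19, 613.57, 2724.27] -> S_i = 7.01*4.44^i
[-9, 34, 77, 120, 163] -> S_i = -9 + 43*i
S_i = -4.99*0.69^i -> [-4.99, -3.44, -2.38, -1.64, -1.13]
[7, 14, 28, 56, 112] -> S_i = 7*2^i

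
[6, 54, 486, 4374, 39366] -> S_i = 6*9^i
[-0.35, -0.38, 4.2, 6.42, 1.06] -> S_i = Random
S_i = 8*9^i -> [8, 72, 648, 5832, 52488]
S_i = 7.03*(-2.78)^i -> [7.03, -19.54, 54.33, -151.04, 419.89]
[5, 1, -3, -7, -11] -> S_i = 5 + -4*i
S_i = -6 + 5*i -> [-6, -1, 4, 9, 14]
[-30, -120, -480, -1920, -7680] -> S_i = -30*4^i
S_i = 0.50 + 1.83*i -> [0.5, 2.33, 4.16, 5.99, 7.82]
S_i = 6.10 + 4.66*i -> [6.1, 10.76, 15.42, 20.08, 24.74]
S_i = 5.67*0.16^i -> [5.67, 0.91, 0.15, 0.02, 0.0]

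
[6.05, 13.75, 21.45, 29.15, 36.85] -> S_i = 6.05 + 7.70*i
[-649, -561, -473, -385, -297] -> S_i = -649 + 88*i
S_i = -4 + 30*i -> [-4, 26, 56, 86, 116]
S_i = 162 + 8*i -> [162, 170, 178, 186, 194]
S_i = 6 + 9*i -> [6, 15, 24, 33, 42]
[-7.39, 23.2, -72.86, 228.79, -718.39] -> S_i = -7.39*(-3.14)^i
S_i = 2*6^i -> [2, 12, 72, 432, 2592]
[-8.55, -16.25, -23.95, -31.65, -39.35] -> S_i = -8.55 + -7.70*i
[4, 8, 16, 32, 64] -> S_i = 4*2^i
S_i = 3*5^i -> [3, 15, 75, 375, 1875]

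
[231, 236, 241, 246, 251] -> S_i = 231 + 5*i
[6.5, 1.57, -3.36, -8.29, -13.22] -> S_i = 6.50 + -4.93*i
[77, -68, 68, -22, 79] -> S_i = Random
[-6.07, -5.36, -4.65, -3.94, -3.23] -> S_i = -6.07 + 0.71*i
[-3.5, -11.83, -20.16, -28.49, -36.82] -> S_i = -3.50 + -8.33*i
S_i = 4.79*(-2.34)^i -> [4.79, -11.21, 26.23, -61.37, 143.61]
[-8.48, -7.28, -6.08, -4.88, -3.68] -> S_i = -8.48 + 1.20*i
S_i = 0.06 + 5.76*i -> [0.06, 5.82, 11.58, 17.34, 23.1]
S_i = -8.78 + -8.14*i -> [-8.78, -16.92, -25.06, -33.2, -41.34]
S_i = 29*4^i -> [29, 116, 464, 1856, 7424]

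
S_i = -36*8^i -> [-36, -288, -2304, -18432, -147456]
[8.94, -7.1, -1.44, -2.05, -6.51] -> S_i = Random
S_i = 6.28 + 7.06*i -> [6.28, 13.34, 20.4, 27.46, 34.52]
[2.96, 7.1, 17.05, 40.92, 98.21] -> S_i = 2.96*2.40^i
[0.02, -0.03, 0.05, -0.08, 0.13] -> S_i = 0.02*(-1.61)^i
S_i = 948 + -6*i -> [948, 942, 936, 930, 924]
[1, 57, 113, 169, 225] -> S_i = 1 + 56*i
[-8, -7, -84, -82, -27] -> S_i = Random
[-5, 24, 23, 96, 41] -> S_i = Random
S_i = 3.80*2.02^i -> [3.8, 7.68, 15.51, 31.32, 63.27]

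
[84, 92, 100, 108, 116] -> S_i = 84 + 8*i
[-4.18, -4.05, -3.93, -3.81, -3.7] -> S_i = -4.18*0.97^i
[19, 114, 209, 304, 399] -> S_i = 19 + 95*i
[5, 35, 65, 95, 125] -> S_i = 5 + 30*i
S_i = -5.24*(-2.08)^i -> [-5.24, 10.9, -22.67, 47.15, -98.08]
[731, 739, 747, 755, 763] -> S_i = 731 + 8*i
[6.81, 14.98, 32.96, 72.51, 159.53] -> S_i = 6.81*2.20^i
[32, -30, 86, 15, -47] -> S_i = Random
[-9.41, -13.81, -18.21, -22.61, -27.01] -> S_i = -9.41 + -4.40*i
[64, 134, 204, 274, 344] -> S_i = 64 + 70*i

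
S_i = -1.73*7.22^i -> [-1.73, -12.49, -90.18, -651.11, -4701.05]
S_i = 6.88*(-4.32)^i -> [6.88, -29.72, 128.4, -554.68, 2396.2]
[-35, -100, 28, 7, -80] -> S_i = Random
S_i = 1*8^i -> [1, 8, 64, 512, 4096]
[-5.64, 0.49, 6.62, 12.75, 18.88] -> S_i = -5.64 + 6.13*i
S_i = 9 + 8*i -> [9, 17, 25, 33, 41]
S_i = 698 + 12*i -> [698, 710, 722, 734, 746]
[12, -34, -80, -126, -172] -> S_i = 12 + -46*i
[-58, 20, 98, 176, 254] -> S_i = -58 + 78*i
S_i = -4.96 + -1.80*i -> [-4.96, -6.76, -8.56, -10.36, -12.16]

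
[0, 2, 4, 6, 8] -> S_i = 0 + 2*i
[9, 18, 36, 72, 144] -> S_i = 9*2^i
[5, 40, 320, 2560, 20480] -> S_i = 5*8^i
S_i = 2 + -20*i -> [2, -18, -38, -58, -78]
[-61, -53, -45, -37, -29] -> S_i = -61 + 8*i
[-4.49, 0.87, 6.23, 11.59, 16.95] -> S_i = -4.49 + 5.36*i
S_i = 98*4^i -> [98, 392, 1568, 6272, 25088]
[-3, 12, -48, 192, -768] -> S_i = -3*-4^i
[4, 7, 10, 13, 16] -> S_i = 4 + 3*i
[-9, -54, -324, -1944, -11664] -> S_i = -9*6^i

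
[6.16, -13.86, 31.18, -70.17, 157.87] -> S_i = 6.16*(-2.25)^i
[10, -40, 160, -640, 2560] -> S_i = 10*-4^i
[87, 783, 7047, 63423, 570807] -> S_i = 87*9^i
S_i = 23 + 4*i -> [23, 27, 31, 35, 39]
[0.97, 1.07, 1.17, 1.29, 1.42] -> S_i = 0.97*1.10^i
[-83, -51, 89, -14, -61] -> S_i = Random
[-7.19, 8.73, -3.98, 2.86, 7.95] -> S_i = Random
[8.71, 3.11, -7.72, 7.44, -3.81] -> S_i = Random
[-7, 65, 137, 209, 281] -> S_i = -7 + 72*i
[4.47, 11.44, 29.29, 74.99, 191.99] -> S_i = 4.47*2.56^i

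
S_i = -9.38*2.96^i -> [-9.38, -27.76, -82.18, -243.26, -720.06]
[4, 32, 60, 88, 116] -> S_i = 4 + 28*i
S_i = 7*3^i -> [7, 21, 63, 189, 567]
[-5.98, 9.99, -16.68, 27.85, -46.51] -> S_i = -5.98*(-1.67)^i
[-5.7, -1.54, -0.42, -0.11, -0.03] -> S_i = -5.70*0.27^i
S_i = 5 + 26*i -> [5, 31, 57, 83, 109]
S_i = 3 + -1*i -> [3, 2, 1, 0, -1]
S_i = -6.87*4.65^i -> [-6.87, -31.95, -148.55, -690.74, -3211.95]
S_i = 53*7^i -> [53, 371, 2597, 18179, 127253]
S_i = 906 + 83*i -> [906, 989, 1072, 1155, 1238]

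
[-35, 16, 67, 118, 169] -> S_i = -35 + 51*i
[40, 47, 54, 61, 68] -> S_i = 40 + 7*i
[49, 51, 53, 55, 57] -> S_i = 49 + 2*i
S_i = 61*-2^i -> [61, -122, 244, -488, 976]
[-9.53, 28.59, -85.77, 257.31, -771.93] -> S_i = -9.53*(-3.00)^i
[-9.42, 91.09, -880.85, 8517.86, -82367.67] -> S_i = -9.42*(-9.67)^i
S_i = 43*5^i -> [43, 215, 1075, 5375, 26875]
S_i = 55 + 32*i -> [55, 87, 119, 151, 183]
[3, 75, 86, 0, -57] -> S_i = Random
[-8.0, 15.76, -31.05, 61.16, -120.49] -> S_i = -8.00*(-1.97)^i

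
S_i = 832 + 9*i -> [832, 841, 850, 859, 868]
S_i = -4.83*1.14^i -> [-4.83, -5.51, -6.28, -7.16, -8.16]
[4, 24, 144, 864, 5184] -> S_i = 4*6^i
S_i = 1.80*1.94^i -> [1.8, 3.49, 6.77, 13.14, 25.5]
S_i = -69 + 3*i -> [-69, -66, -63, -60, -57]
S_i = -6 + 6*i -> [-6, 0, 6, 12, 18]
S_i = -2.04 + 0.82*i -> [-2.04, -1.22, -0.4, 0.42, 1.24]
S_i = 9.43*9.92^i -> [9.43, 93.55, 927.97, 9205.49, 91318.42]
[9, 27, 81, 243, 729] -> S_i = 9*3^i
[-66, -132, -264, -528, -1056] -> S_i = -66*2^i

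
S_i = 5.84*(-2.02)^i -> [5.84, -11.8, 23.83, -48.14, 97.23]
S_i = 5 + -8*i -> [5, -3, -11, -19, -27]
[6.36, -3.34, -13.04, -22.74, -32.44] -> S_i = 6.36 + -9.70*i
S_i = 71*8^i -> [71, 568, 4544, 36352, 290816]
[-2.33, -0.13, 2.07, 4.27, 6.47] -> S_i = -2.33 + 2.20*i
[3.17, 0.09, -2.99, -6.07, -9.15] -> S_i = 3.17 + -3.08*i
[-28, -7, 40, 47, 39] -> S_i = Random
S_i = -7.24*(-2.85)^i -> [-7.24, 20.63, -58.81, 167.6, -477.66]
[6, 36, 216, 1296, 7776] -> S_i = 6*6^i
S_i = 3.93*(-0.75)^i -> [3.93, -2.95, 2.21, -1.66, 1.24]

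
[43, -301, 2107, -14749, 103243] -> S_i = 43*-7^i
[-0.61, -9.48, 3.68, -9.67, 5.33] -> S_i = Random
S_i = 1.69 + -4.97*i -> [1.69, -3.28, -8.25, -13.22, -18.19]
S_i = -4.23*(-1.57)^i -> [-4.23, 6.64, -10.43, 16.37, -25.7]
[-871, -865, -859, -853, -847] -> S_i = -871 + 6*i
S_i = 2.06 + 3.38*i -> [2.06, 5.44, 8.82, 12.2, 15.58]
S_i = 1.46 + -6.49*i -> [1.46, -5.03, -11.52, -18.01, -24.5]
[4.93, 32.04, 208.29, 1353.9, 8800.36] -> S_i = 4.93*6.50^i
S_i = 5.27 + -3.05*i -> [5.27, 2.22, -0.83, -3.88, -6.93]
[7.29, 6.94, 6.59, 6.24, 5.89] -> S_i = 7.29 + -0.35*i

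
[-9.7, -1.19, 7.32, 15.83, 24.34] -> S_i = -9.70 + 8.51*i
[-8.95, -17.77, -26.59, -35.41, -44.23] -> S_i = -8.95 + -8.82*i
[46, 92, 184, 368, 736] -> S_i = 46*2^i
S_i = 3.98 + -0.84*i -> [3.98, 3.14, 2.3, 1.46, 0.62]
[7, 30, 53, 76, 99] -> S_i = 7 + 23*i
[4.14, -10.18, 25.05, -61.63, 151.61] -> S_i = 4.14*(-2.46)^i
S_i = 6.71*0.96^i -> [6.71, 6.44, 6.18, 5.94, 5.7]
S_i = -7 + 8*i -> [-7, 1, 9, 17, 25]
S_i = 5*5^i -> [5, 25, 125, 625, 3125]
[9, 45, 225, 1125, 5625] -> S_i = 9*5^i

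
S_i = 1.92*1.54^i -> [1.92, 2.96, 4.55, 7.01, 10.8]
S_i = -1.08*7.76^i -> [-1.08, -8.38, -65.04, -504.67, -3916.25]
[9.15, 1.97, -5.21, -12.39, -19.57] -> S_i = 9.15 + -7.18*i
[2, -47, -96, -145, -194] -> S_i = 2 + -49*i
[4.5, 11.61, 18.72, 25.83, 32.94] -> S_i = 4.50 + 7.11*i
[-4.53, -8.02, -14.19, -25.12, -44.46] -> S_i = -4.53*1.77^i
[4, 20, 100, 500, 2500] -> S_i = 4*5^i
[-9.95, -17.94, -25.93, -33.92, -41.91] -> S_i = -9.95 + -7.99*i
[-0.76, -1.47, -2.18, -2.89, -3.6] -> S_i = -0.76 + -0.71*i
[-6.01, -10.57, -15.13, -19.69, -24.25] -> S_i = -6.01 + -4.56*i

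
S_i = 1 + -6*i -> [1, -5, -11, -17, -23]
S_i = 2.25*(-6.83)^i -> [2.25, -15.37, 104.96, -716.88, 4896.27]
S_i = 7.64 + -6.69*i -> [7.64, 0.95, -5.74, -12.43, -19.12]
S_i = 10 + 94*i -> [10, 104, 198, 292, 386]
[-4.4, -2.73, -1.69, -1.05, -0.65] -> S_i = -4.40*0.62^i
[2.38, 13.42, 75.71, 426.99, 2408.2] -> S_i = 2.38*5.64^i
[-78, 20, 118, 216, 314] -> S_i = -78 + 98*i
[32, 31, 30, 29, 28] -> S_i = 32 + -1*i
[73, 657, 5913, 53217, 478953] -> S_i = 73*9^i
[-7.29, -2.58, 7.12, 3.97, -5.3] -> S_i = Random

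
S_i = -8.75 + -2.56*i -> [-8.75, -11.31, -13.87, -16.43, -18.99]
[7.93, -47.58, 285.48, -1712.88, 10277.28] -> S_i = 7.93*(-6.00)^i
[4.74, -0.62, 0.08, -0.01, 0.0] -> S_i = 4.74*(-0.13)^i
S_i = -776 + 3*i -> [-776, -773, -770, -767, -764]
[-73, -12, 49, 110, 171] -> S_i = -73 + 61*i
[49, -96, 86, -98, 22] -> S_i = Random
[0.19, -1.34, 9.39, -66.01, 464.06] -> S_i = 0.19*(-7.03)^i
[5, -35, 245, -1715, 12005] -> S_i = 5*-7^i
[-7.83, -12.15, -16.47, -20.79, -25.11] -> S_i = -7.83 + -4.32*i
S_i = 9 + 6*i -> [9, 15, 21, 27, 33]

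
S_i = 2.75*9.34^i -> [2.75, 25.68, 239.9, 2240.65, 20927.64]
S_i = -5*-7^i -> [-5, 35, -245, 1715, -12005]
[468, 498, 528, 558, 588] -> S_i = 468 + 30*i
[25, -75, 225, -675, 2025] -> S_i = 25*-3^i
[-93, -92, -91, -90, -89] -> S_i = -93 + 1*i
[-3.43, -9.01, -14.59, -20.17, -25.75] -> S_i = -3.43 + -5.58*i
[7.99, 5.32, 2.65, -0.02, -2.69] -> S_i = 7.99 + -2.67*i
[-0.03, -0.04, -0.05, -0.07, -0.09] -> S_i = -0.03*1.31^i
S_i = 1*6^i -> [1, 6, 36, 216, 1296]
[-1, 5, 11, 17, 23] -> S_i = -1 + 6*i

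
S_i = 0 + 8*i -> [0, 8, 16, 24, 32]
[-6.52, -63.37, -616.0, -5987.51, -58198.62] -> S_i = -6.52*9.72^i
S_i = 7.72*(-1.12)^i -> [7.72, -8.65, 9.68, -10.85, 12.15]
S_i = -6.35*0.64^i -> [-6.35, -4.06, -2.6, -1.66, -1.07]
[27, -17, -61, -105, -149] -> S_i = 27 + -44*i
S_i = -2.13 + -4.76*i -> [-2.13, -6.89, -11.65, -16.41, -21.17]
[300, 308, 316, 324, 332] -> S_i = 300 + 8*i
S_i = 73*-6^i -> [73, -438, 2628, -15768, 94608]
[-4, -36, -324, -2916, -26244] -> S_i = -4*9^i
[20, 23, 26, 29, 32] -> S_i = 20 + 3*i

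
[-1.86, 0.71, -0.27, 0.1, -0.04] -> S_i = -1.86*(-0.38)^i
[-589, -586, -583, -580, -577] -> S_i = -589 + 3*i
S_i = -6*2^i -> [-6, -12, -24, -48, -96]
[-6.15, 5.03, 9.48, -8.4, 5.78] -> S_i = Random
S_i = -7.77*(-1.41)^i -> [-7.77, 10.96, -15.45, 21.78, -30.71]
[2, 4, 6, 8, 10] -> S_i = 2 + 2*i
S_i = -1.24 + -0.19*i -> [-1.24, -1.43, -1.62, -1.81, -2.0]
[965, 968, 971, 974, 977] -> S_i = 965 + 3*i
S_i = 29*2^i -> [29, 58, 116, 232, 464]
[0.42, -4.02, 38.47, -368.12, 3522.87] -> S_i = 0.42*(-9.57)^i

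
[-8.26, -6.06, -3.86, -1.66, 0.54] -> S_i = -8.26 + 2.20*i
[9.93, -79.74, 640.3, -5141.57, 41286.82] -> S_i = 9.93*(-8.03)^i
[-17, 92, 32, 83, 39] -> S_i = Random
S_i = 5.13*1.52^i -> [5.13, 7.8, 11.85, 18.02, 27.38]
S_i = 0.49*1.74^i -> [0.49, 0.85, 1.48, 2.58, 4.49]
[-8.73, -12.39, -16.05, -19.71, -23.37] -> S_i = -8.73 + -3.66*i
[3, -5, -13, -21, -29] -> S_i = 3 + -8*i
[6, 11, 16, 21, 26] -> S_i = 6 + 5*i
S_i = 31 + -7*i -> [31, 24, 17, 10, 3]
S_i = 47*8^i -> [47, 376, 3008, 24064, 192512]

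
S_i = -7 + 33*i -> [-7, 26, 59, 92, 125]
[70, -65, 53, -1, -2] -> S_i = Random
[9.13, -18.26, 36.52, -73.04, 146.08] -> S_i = 9.13*(-2.00)^i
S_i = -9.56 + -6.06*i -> [-9.56, -15.62, -21.68, -27.74, -33.8]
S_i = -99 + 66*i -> [-99, -33, 33, 99, 165]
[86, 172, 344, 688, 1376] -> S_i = 86*2^i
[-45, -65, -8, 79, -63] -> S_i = Random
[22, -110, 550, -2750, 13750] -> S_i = 22*-5^i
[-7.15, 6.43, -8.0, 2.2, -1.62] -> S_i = Random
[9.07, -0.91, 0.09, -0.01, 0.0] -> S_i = 9.07*(-0.10)^i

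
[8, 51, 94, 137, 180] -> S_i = 8 + 43*i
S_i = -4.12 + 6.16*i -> [-4.12, 2.04, 8.2, 14.36, 20.52]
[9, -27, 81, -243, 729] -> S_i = 9*-3^i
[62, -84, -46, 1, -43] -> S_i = Random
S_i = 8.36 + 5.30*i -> [8.36, 13.66, 18.96, 24.26, 29.56]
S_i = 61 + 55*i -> [61, 116, 171, 226, 281]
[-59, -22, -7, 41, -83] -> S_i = Random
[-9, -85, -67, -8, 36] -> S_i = Random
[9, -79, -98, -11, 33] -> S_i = Random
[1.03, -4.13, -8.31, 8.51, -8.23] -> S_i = Random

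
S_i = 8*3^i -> [8, 24, 72, 216, 648]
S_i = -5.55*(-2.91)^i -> [-5.55, 16.15, -47.0, 136.76, -397.98]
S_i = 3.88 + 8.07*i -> [3.88, 11.95, 20.02, 28.09, 36.16]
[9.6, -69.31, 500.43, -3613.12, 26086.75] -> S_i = 9.60*(-7.22)^i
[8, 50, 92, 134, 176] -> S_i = 8 + 42*i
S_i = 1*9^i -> [1, 9, 81, 729, 6561]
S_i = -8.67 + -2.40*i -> [-8.67, -11.07, -13.47, -15.87, -18.27]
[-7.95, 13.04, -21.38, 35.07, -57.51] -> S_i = -7.95*(-1.64)^i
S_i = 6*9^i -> [6, 54, 486, 4374, 39366]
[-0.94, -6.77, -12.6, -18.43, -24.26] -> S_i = -0.94 + -5.83*i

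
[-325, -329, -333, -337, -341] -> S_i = -325 + -4*i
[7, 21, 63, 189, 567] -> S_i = 7*3^i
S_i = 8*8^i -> [8, 64, 512, 4096, 32768]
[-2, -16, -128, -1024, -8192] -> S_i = -2*8^i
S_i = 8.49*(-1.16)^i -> [8.49, -9.85, 11.42, -13.25, 15.37]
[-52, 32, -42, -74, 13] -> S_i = Random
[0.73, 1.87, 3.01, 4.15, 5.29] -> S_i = 0.73 + 1.14*i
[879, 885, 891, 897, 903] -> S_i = 879 + 6*i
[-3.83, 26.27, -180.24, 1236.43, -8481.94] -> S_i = -3.83*(-6.86)^i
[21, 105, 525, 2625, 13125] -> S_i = 21*5^i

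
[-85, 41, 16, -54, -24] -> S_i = Random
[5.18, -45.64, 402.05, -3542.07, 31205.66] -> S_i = 5.18*(-8.81)^i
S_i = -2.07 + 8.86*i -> [-2.07, 6.79, 15.65, 24.51, 33.37]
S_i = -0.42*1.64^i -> [-0.42, -0.69, -1.13, -1.85, -3.04]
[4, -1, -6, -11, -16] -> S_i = 4 + -5*i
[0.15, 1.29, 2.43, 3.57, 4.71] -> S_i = 0.15 + 1.14*i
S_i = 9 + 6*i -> [9, 15, 21, 27, 33]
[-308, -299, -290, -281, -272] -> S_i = -308 + 9*i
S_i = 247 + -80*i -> [247, 167, 87, 7, -73]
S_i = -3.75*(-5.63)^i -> [-3.75, 21.11, -118.86, 669.2, -3767.6]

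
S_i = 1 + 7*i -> [1, 8, 15, 22, 29]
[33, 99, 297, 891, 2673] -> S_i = 33*3^i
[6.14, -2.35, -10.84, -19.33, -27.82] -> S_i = 6.14 + -8.49*i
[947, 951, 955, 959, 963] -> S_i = 947 + 4*i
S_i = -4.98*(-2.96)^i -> [-4.98, 14.74, -43.63, 129.15, -382.29]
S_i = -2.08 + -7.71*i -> [-2.08, -9.79, -17.5, -25.21, -32.92]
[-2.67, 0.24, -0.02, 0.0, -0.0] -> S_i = -2.67*(-0.09)^i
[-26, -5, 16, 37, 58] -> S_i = -26 + 21*i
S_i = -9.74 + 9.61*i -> [-9.74, -0.13, 9.48, 19.09, 28.7]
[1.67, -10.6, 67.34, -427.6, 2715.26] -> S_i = 1.67*(-6.35)^i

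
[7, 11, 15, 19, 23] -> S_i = 7 + 4*i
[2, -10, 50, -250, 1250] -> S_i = 2*-5^i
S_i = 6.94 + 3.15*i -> [6.94, 10.09, 13.24, 16.39, 19.54]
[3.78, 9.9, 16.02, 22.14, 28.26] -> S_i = 3.78 + 6.12*i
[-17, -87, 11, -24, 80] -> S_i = Random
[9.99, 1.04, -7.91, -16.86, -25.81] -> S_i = 9.99 + -8.95*i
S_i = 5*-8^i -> [5, -40, 320, -2560, 20480]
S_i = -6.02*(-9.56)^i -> [-6.02, 57.55, -550.19, 5259.81, -50283.8]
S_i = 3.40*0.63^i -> [3.4, 2.14, 1.35, 0.85, 0.54]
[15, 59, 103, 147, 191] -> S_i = 15 + 44*i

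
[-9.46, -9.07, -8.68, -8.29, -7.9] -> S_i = -9.46 + 0.39*i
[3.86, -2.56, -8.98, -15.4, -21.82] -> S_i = 3.86 + -6.42*i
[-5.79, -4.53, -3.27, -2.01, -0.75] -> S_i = -5.79 + 1.26*i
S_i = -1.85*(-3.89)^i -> [-1.85, 7.2, -27.99, 108.9, -423.61]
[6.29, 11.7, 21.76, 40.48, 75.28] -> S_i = 6.29*1.86^i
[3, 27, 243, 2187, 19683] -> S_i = 3*9^i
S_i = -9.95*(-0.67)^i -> [-9.95, 6.67, -4.47, 2.99, -2.01]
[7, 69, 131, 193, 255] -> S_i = 7 + 62*i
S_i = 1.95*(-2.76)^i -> [1.95, -5.38, 14.85, -41.0, 113.15]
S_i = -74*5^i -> [-74, -370, -1850, -9250, -46250]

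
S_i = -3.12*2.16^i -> [-3.12, -6.74, -14.56, -31.44, -67.92]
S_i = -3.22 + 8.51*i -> [-3.22, 5.29, 13.8, 22.31, 30.82]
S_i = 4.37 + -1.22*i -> [4.37, 3.15, 1.93, 0.71, -0.51]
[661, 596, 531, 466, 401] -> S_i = 661 + -65*i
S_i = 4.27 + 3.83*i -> [4.27, 8.1, 11.93, 15.76, 19.59]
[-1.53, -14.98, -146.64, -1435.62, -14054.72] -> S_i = -1.53*9.79^i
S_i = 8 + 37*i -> [8, 45, 82, 119, 156]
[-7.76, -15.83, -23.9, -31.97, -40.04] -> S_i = -7.76 + -8.07*i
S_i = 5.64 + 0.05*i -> [5.64, 5.69, 5.74, 5.79, 5.84]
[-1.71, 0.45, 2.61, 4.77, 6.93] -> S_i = -1.71 + 2.16*i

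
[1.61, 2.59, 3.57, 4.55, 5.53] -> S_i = 1.61 + 0.98*i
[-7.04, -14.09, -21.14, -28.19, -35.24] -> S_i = -7.04 + -7.05*i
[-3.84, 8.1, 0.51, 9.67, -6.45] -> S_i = Random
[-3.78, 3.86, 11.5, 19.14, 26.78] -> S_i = -3.78 + 7.64*i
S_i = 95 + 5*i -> [95, 100, 105, 110, 115]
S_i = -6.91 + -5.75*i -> [-6.91, -12.66, -18.41, -24.16, -29.91]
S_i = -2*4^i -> [-2, -8, -32, -128, -512]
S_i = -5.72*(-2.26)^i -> [-5.72, 12.93, -29.22, 66.03, -149.22]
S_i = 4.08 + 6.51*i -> [4.08, 10.59, 17.1, 23.61, 30.12]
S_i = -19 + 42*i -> [-19, 23, 65, 107, 149]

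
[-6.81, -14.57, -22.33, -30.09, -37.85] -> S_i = -6.81 + -7.76*i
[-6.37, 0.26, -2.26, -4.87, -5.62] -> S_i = Random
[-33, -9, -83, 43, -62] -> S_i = Random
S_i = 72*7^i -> [72, 504, 3528, 24696, 172872]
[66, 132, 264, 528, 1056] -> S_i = 66*2^i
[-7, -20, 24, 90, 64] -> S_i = Random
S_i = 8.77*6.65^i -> [8.77, 58.32, 387.83, 2579.08, 17150.87]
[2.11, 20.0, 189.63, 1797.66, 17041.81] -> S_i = 2.11*9.48^i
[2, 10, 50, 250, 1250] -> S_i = 2*5^i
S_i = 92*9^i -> [92, 828, 7452, 67068, 603612]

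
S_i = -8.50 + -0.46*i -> [-8.5, -8.96, -9.42, -9.88, -10.34]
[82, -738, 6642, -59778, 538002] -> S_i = 82*-9^i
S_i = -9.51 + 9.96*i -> [-9.51, 0.45, 10.41, 20.37, 30.33]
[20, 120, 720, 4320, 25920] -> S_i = 20*6^i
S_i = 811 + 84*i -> [811, 895, 979, 1063, 1147]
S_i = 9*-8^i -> [9, -72, 576, -4608, 36864]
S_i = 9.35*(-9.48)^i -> [9.35, -88.64, 840.29, -7965.93, 75517.04]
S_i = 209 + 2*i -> [209, 211, 213, 215, 217]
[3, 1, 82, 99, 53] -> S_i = Random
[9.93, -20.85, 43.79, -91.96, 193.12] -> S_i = 9.93*(-2.10)^i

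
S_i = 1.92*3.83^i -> [1.92, 7.35, 28.16, 107.87, 413.14]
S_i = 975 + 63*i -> [975, 1038, 1101, 1164, 1227]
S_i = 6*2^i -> [6, 12, 24, 48, 96]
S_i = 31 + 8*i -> [31, 39, 47, 55, 63]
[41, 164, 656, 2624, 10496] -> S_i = 41*4^i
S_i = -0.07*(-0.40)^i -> [-0.07, 0.03, -0.01, 0.0, -0.0]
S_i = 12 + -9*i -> [12, 3, -6, -15, -24]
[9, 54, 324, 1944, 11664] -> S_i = 9*6^i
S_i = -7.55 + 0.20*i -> [-7.55, -7.35, -7.15, -6.95, -6.75]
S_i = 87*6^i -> [87, 522, 3132, 18792, 112752]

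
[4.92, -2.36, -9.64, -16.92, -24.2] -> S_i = 4.92 + -7.28*i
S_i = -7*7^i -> [-7, -49, -343, -2401, -16807]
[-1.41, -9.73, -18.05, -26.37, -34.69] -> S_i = -1.41 + -8.32*i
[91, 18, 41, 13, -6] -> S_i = Random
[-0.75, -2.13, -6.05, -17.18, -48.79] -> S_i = -0.75*2.84^i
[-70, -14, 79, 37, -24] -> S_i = Random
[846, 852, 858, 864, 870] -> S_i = 846 + 6*i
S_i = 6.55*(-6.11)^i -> [6.55, -40.02, 244.53, -1494.05, 9128.64]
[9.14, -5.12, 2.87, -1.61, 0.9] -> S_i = 9.14*(-0.56)^i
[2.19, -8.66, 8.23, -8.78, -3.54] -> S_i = Random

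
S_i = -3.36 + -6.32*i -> [-3.36, -9.68, -16.0, -22.32, -28.64]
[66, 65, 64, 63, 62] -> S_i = 66 + -1*i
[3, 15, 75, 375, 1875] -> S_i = 3*5^i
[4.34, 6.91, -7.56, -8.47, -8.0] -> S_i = Random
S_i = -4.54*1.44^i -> [-4.54, -6.54, -9.41, -13.56, -19.52]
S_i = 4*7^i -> [4, 28, 196, 1372, 9604]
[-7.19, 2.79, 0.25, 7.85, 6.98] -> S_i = Random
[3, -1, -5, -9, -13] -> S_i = 3 + -4*i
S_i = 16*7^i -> [16, 112, 784, 5488, 38416]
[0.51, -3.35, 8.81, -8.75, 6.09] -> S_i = Random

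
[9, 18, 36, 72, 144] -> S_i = 9*2^i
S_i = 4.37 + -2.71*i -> [4.37, 1.66, -1.05, -3.76, -6.47]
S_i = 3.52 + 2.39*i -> [3.52, 5.91, 8.3, 10.69, 13.08]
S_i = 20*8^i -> [20, 160, 1280, 10240, 81920]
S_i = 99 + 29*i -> [99, 128, 157, 186, 215]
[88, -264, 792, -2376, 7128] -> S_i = 88*-3^i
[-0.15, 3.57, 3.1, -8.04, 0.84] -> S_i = Random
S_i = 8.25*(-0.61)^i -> [8.25, -5.03, 3.07, -1.87, 1.14]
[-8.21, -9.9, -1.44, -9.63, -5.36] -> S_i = Random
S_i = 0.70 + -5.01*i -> [0.7, -4.31, -9.32, -14.33, -19.34]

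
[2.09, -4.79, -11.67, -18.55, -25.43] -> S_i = 2.09 + -6.88*i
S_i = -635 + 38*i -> [-635, -597, -559, -521, -483]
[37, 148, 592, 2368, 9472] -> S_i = 37*4^i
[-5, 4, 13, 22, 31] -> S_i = -5 + 9*i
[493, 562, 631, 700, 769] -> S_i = 493 + 69*i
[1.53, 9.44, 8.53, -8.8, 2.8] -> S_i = Random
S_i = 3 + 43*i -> [3, 46, 89, 132, 175]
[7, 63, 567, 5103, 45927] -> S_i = 7*9^i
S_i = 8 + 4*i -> [8, 12, 16, 20, 24]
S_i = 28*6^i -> [28, 168, 1008, 6048, 36288]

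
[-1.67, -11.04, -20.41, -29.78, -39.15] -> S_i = -1.67 + -9.37*i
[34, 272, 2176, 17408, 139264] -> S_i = 34*8^i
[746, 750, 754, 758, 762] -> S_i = 746 + 4*i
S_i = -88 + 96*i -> [-88, 8, 104, 200, 296]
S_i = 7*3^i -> [7, 21, 63, 189, 567]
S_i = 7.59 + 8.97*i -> [7.59, 16.56, 25.53, 34.5, 43.47]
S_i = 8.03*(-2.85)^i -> [8.03, -22.89, 65.22, -185.89, 529.78]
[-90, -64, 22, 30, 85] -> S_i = Random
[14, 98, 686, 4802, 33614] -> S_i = 14*7^i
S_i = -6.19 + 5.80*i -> [-6.19, -0.39, 5.41, 11.21, 17.01]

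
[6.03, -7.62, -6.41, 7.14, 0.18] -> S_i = Random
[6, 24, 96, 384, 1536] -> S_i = 6*4^i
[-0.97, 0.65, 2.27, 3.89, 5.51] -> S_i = -0.97 + 1.62*i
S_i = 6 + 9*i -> [6, 15, 24, 33, 42]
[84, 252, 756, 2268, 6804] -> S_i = 84*3^i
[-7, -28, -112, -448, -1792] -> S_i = -7*4^i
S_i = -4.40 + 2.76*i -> [-4.4, -1.64, 1.12, 3.88, 6.64]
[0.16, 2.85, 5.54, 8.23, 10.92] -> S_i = 0.16 + 2.69*i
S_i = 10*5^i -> [10, 50, 250, 1250, 6250]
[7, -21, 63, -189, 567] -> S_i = 7*-3^i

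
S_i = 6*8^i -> [6, 48, 384, 3072, 24576]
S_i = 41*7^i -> [41, 287, 2009, 14063, 98441]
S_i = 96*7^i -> [96, 672, 4704, 32928, 230496]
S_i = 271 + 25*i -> [271, 296, 321, 346, 371]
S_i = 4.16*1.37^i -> [4.16, 5.7, 7.81, 10.7, 14.65]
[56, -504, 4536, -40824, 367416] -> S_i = 56*-9^i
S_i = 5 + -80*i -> [5, -75, -155, -235, -315]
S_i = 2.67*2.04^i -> [2.67, 5.45, 11.11, 22.67, 46.24]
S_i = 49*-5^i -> [49, -245, 1225, -6125, 30625]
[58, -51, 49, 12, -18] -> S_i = Random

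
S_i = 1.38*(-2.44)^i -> [1.38, -3.37, 8.22, -20.05, 48.91]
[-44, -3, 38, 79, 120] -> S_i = -44 + 41*i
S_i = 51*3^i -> [51, 153, 459, 1377, 4131]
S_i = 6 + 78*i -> [6, 84, 162, 240, 318]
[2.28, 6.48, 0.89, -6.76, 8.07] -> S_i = Random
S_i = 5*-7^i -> [5, -35, 245, -1715, 12005]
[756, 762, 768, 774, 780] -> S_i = 756 + 6*i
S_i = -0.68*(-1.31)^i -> [-0.68, 0.89, -1.17, 1.53, -2.0]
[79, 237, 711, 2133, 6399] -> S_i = 79*3^i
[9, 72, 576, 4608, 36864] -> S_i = 9*8^i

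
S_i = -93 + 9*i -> [-93, -84, -75, -66, -57]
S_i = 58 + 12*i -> [58, 70, 82, 94, 106]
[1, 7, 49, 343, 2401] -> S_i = 1*7^i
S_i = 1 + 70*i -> [1, 71, 141, 211, 281]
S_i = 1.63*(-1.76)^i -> [1.63, -2.87, 5.05, -8.89, 15.64]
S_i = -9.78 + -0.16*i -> [-9.78, -9.94, -10.1, -10.26, -10.42]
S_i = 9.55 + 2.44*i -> [9.55, 11.99, 14.43, 16.87, 19.31]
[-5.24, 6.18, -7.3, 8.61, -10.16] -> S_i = -5.24*(-1.18)^i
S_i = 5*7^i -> [5, 35, 245, 1715, 12005]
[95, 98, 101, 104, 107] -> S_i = 95 + 3*i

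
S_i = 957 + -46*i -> [957, 911, 865, 819, 773]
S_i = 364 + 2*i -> [364, 366, 368, 370, 372]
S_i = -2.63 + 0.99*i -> [-2.63, -1.64, -0.65, 0.34, 1.33]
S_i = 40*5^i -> [40, 200, 1000, 5000, 25000]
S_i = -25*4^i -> [-25, -100, -400, -1600, -6400]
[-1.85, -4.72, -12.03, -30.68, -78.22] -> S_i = -1.85*2.55^i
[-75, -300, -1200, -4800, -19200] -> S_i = -75*4^i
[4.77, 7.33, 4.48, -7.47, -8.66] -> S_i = Random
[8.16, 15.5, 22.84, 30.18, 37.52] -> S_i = 8.16 + 7.34*i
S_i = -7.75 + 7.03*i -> [-7.75, -0.72, 6.31, 13.34, 20.37]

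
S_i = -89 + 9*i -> [-89, -80, -71, -62, -53]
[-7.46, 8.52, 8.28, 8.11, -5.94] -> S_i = Random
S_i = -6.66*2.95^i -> [-6.66, -19.65, -57.96, -170.98, -504.39]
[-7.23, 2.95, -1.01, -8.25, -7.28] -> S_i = Random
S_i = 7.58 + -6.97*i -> [7.58, 0.61, -6.36, -13.33, -20.3]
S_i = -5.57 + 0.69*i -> [-5.57, -4.88, -4.19, -3.5, -2.81]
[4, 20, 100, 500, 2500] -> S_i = 4*5^i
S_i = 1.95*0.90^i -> [1.95, 1.76, 1.58, 1.42, 1.28]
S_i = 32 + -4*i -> [32, 28, 24, 20, 16]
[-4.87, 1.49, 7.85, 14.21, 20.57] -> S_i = -4.87 + 6.36*i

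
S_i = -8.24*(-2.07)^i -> [-8.24, 17.06, -35.31, 73.09, -151.29]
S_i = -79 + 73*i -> [-79, -6, 67, 140, 213]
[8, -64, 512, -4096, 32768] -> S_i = 8*-8^i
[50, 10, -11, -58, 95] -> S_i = Random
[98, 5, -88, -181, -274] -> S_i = 98 + -93*i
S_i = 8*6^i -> [8, 48, 288, 1728, 10368]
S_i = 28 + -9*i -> [28, 19, 10, 1, -8]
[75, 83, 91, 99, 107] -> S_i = 75 + 8*i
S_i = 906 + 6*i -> [906, 912, 918, 924, 930]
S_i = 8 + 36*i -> [8, 44, 80, 116, 152]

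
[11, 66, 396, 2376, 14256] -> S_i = 11*6^i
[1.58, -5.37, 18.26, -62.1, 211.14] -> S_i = 1.58*(-3.40)^i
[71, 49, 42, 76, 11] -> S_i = Random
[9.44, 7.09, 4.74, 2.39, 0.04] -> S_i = 9.44 + -2.35*i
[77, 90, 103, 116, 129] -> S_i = 77 + 13*i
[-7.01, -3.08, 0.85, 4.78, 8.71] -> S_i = -7.01 + 3.93*i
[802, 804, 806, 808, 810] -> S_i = 802 + 2*i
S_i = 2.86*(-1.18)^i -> [2.86, -3.37, 3.98, -4.7, 5.54]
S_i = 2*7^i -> [2, 14, 98, 686, 4802]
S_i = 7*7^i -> [7, 49, 343, 2401, 16807]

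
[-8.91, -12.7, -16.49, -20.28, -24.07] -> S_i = -8.91 + -3.79*i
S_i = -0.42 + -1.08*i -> [-0.42, -1.5, -2.58, -3.66, -4.74]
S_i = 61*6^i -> [61, 366, 2196, 13176, 79056]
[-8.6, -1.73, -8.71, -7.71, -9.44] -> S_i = Random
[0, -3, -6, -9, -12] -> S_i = 0 + -3*i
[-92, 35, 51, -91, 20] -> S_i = Random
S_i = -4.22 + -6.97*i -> [-4.22, -11.19, -18.16, -25.13, -32.1]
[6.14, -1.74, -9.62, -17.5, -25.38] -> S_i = 6.14 + -7.88*i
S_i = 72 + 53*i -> [72, 125, 178, 231, 284]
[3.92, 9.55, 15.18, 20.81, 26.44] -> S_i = 3.92 + 5.63*i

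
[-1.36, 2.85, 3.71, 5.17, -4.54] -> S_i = Random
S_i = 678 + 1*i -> [678, 679, 680, 681, 682]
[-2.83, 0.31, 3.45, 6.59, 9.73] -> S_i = -2.83 + 3.14*i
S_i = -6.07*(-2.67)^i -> [-6.07, 16.21, -43.27, 115.54, -308.48]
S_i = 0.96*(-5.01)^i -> [0.96, -4.81, 24.1, -120.72, 604.81]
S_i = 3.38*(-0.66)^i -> [3.38, -2.23, 1.47, -0.97, 0.64]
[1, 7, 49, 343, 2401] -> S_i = 1*7^i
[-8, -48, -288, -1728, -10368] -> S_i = -8*6^i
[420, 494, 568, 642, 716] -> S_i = 420 + 74*i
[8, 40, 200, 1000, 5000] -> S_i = 8*5^i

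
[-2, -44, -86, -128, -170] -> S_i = -2 + -42*i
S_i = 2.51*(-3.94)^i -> [2.51, -9.89, 38.96, -153.52, 604.87]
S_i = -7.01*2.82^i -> [-7.01, -19.77, -55.75, -157.2, -443.32]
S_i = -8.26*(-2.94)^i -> [-8.26, 24.28, -71.4, 209.9, -617.12]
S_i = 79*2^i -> [79, 158, 316, 632, 1264]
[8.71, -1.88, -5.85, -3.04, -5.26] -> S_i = Random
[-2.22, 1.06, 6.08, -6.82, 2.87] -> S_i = Random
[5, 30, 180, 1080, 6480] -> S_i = 5*6^i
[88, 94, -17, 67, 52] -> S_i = Random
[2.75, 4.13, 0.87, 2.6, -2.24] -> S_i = Random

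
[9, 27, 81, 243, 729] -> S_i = 9*3^i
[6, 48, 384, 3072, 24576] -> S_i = 6*8^i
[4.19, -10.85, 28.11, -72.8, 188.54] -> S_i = 4.19*(-2.59)^i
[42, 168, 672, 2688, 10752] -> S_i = 42*4^i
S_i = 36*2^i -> [36, 72, 144, 288, 576]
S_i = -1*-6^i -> [-1, 6, -36, 216, -1296]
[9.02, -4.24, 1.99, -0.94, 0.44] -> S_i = 9.02*(-0.47)^i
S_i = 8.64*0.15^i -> [8.64, 1.3, 0.19, 0.03, 0.0]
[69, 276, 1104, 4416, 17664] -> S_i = 69*4^i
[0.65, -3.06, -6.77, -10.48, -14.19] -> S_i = 0.65 + -3.71*i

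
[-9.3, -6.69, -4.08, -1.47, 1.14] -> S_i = -9.30 + 2.61*i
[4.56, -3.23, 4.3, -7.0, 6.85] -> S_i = Random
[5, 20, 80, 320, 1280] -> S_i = 5*4^i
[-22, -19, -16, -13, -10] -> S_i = -22 + 3*i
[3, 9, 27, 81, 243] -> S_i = 3*3^i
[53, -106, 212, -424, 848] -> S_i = 53*-2^i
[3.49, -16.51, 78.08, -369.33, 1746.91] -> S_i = 3.49*(-4.73)^i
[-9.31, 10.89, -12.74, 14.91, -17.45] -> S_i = -9.31*(-1.17)^i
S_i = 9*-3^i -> [9, -27, 81, -243, 729]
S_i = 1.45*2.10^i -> [1.45, 3.04, 6.39, 13.43, 28.2]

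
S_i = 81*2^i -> [81, 162, 324, 648, 1296]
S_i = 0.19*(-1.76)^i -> [0.19, -0.33, 0.59, -1.04, 1.82]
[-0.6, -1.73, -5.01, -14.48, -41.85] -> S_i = -0.60*2.89^i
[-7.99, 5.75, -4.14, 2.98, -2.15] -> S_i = -7.99*(-0.72)^i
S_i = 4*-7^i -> [4, -28, 196, -1372, 9604]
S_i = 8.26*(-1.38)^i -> [8.26, -11.4, 15.73, -21.71, 29.96]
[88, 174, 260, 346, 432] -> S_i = 88 + 86*i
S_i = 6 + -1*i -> [6, 5, 4, 3, 2]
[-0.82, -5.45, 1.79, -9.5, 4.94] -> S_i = Random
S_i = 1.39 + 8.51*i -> [1.39, 9.9, 18.41, 26.92, 35.43]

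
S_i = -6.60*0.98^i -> [-6.6, -6.47, -6.34, -6.21, -6.09]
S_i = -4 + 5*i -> [-4, 1, 6, 11, 16]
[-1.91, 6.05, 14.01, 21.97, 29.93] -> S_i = -1.91 + 7.96*i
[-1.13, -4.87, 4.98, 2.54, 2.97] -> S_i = Random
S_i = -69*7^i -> [-69, -483, -3381, -23667, -165669]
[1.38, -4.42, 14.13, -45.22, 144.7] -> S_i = 1.38*(-3.20)^i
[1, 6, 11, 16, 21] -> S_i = 1 + 5*i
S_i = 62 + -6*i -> [62, 56, 50, 44, 38]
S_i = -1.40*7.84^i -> [-1.4, -10.98, -86.05, -674.65, -5289.23]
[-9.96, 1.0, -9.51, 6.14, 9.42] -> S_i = Random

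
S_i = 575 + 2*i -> [575, 577, 579, 581, 583]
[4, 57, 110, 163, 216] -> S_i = 4 + 53*i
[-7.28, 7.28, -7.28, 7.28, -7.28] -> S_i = -7.28*(-1.00)^i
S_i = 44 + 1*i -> [44, 45, 46, 47, 48]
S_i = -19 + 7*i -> [-19, -12, -5, 2, 9]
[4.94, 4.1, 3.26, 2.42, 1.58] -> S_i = 4.94 + -0.84*i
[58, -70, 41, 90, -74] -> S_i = Random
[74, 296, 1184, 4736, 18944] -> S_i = 74*4^i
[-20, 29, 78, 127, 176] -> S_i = -20 + 49*i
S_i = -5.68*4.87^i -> [-5.68, -27.66, -134.71, -656.05, -3194.95]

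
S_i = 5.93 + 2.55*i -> [5.93, 8.48, 11.03, 13.58, 16.13]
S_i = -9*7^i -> [-9, -63, -441, -3087, -21609]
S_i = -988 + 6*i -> [-988, -982, -976, -970, -964]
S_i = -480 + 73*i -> [-480, -407, -334, -261, -188]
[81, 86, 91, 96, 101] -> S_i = 81 + 5*i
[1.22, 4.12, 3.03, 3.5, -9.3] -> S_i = Random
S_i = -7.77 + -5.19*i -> [-7.77, -12.96, -18.15, -23.34, -28.53]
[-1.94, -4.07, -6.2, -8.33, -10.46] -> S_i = -1.94 + -2.13*i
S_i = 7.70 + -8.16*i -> [7.7, -0.46, -8.62, -16.78, -24.94]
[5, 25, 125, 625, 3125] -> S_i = 5*5^i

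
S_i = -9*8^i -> [-9, -72, -576, -4608, -36864]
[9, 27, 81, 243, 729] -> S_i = 9*3^i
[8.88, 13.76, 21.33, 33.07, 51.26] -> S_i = 8.88*1.55^i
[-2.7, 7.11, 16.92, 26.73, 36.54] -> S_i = -2.70 + 9.81*i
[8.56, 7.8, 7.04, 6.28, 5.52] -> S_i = 8.56 + -0.76*i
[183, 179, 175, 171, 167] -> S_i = 183 + -4*i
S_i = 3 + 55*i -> [3, 58, 113, 168, 223]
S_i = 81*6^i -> [81, 486, 2916, 17496, 104976]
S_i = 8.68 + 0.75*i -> [8.68, 9.43, 10.18, 10.93, 11.68]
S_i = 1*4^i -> [1, 4, 16, 64, 256]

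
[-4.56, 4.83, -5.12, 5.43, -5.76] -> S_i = -4.56*(-1.06)^i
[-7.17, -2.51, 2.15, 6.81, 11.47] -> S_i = -7.17 + 4.66*i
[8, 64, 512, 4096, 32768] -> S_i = 8*8^i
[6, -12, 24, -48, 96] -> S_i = 6*-2^i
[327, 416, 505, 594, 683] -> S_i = 327 + 89*i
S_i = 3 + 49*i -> [3, 52, 101, 150, 199]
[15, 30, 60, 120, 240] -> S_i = 15*2^i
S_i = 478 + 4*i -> [478, 482, 486, 490, 494]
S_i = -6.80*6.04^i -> [-6.8, -41.07, -248.07, -1498.37, -9050.17]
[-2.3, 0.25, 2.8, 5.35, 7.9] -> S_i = -2.30 + 2.55*i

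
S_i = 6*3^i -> [6, 18, 54, 162, 486]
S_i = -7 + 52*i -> [-7, 45, 97, 149, 201]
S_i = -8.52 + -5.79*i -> [-8.52, -14.31, -20.1, -25.89, -31.68]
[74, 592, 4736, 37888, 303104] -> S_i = 74*8^i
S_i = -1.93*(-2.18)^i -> [-1.93, 4.21, -9.17, 20.0, -43.59]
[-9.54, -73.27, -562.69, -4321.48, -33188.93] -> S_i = -9.54*7.68^i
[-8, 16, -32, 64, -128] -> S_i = -8*-2^i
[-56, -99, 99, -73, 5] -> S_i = Random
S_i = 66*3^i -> [66, 198, 594, 1782, 5346]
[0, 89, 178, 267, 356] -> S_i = 0 + 89*i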